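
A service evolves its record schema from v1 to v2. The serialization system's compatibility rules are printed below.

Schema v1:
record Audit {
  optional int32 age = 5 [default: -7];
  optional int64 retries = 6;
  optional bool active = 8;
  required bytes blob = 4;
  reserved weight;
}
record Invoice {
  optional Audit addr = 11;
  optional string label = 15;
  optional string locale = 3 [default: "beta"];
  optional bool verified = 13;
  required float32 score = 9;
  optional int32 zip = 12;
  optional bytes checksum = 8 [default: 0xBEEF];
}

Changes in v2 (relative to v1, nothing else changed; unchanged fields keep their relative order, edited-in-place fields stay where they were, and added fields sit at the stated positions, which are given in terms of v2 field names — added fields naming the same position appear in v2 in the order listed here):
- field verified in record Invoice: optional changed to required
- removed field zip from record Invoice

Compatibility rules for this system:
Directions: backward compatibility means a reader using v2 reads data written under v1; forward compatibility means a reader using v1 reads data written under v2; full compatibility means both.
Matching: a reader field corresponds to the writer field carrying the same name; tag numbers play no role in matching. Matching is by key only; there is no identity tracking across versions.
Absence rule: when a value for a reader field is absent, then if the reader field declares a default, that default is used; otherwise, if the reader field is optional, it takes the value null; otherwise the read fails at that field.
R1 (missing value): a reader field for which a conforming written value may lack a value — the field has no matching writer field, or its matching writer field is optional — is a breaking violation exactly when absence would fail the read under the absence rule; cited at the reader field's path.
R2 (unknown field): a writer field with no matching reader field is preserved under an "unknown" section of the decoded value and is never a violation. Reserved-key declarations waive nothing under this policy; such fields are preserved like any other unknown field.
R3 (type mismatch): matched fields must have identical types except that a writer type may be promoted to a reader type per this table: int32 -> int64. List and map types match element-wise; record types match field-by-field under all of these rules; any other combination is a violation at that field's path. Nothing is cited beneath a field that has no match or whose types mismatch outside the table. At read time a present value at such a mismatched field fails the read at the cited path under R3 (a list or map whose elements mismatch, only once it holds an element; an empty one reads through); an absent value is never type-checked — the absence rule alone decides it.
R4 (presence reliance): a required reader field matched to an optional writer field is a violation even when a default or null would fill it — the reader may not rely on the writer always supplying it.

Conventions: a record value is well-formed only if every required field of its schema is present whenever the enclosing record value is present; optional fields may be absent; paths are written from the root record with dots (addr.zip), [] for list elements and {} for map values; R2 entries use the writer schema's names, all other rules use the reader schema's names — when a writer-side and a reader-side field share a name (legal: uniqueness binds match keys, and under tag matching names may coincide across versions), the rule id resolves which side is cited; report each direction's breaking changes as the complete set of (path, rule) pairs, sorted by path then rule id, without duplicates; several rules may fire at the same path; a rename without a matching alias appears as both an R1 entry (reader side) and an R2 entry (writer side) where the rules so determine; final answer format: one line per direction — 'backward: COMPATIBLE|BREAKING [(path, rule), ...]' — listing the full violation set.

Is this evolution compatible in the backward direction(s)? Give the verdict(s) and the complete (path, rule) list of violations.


backward: BREAKING [(verified, R1), (verified, R4)]

the writer's type comes first in each Invoice pair
backward on Invoice — v2 reading data written by v1:
  addr: paired with writer addr (Audit -> Audit; writer optional)
  label: paired with writer label (string -> string; writer optional)
  locale: paired with writer locale (string -> string; writer optional)
  verified: paired with writer verified (bool -> bool; writer optional)
  score: paired with writer score (float32 -> float32; writer required)
  checksum: paired with writer checksum (bytes -> bytes; writer optional)
  writer field zip has no reader counterpart
  addr.age: paired with writer addr.age (int32 -> int32; writer optional)
  addr.retries: paired with writer addr.retries (int64 -> int64; writer optional)
  addr.active: paired with writer addr.active (bool -> bool; writer optional)
  addr.blob: paired with writer addr.blob (bytes -> bytes; writer required)
  breaking: (verified, R1)
  breaking: (verified, R4)
  => backward verdict for Invoice: BREAKING, 2 violation(s)
checking off the Invoice differences that do not matter here:
  removed field zip from record Invoice -> inert for the asked Invoice verdict: nothing fires


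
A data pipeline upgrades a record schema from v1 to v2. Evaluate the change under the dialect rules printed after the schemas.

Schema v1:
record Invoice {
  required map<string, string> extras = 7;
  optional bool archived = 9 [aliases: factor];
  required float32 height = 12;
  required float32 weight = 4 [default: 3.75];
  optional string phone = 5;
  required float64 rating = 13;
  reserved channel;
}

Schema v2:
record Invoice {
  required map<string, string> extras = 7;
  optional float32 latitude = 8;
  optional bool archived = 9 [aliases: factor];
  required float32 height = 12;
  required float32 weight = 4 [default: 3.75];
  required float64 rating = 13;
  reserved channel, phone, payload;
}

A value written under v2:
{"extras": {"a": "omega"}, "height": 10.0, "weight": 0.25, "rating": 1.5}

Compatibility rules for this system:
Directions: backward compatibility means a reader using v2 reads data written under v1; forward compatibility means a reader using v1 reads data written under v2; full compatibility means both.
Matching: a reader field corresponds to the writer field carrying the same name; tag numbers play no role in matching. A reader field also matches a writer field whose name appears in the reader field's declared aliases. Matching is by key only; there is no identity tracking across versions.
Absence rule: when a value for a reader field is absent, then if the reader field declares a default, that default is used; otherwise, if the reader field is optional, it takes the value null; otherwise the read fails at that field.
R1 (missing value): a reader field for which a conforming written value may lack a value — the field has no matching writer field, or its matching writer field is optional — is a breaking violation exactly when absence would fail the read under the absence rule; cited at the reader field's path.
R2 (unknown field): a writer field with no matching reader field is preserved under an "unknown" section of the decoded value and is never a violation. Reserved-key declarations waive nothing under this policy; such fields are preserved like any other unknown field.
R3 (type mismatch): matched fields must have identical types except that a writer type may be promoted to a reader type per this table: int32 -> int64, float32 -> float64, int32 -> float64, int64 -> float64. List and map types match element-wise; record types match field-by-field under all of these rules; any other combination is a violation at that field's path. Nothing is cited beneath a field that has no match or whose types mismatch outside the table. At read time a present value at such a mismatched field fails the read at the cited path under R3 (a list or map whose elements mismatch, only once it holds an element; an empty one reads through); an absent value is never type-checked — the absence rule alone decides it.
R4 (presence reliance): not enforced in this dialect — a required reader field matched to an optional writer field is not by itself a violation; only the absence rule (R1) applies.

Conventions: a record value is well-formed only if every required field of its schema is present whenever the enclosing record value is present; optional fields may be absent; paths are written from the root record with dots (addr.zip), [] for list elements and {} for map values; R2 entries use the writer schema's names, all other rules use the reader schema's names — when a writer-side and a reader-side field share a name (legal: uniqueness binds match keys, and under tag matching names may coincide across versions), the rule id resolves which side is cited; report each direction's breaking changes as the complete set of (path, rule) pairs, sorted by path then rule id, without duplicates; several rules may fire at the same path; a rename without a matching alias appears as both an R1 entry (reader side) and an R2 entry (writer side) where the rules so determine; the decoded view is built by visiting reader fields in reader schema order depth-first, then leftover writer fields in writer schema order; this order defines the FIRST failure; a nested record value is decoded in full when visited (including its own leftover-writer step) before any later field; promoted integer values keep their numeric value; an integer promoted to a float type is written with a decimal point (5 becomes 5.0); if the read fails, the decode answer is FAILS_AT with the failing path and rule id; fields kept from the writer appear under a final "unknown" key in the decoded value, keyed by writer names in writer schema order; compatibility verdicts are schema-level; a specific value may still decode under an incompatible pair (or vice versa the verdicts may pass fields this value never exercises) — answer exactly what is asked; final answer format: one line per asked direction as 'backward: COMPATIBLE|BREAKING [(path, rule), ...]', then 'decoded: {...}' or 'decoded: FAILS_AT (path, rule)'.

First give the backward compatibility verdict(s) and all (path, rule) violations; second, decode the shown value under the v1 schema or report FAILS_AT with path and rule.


the writer's type comes first in each Invoice pair
backward pass over Invoice, reader schema v2, writer schema v1:
  extras: paired with writer extras (map<string, string> -> map<string, string>; writer required)
  latitude has no writer counterpart
  archived: paired with writer archived (bool -> bool; writer optional)
  height: paired with writer height (float32 -> float32; writer required)
  weight: paired with writer weight (float32 -> float32; writer required)
  rating: paired with writer rating (float64 -> float64; writer required)
  leftover writer field: phone
  nothing fires on Invoice: backward is COMPATIBLE
migrating the Invoice value to v1:
  extras := {"a": "omega"}
  archived := null (missing; optional => null)
  height := 10.0
  weight := 0.25
  phone := null (missing; optional => null)
  rating := 1.5
  => decoded: {"extras": {"a": "omega"}, "archived": null, "height": 10.0, "weight": 0.25, "phone": null, "rating": 1.5}
ruling out the remaining Invoice differences:
  removed field phone from record Invoice (its key "phone" joins the reserved list) -> inert for the asked Invoice verdict: nothing fires
  added field latitude to record Invoice: optional float32, tag 8 (in v2 it sits immediately before archived) -> inert for the asked Invoice verdict: nothing fires

backward: COMPATIBLE []; decoded: {"extras": {"a": "omega"}, "archived": null, "height": 10.0, "weight": 0.25, "phone": null, "rating": 1.5}


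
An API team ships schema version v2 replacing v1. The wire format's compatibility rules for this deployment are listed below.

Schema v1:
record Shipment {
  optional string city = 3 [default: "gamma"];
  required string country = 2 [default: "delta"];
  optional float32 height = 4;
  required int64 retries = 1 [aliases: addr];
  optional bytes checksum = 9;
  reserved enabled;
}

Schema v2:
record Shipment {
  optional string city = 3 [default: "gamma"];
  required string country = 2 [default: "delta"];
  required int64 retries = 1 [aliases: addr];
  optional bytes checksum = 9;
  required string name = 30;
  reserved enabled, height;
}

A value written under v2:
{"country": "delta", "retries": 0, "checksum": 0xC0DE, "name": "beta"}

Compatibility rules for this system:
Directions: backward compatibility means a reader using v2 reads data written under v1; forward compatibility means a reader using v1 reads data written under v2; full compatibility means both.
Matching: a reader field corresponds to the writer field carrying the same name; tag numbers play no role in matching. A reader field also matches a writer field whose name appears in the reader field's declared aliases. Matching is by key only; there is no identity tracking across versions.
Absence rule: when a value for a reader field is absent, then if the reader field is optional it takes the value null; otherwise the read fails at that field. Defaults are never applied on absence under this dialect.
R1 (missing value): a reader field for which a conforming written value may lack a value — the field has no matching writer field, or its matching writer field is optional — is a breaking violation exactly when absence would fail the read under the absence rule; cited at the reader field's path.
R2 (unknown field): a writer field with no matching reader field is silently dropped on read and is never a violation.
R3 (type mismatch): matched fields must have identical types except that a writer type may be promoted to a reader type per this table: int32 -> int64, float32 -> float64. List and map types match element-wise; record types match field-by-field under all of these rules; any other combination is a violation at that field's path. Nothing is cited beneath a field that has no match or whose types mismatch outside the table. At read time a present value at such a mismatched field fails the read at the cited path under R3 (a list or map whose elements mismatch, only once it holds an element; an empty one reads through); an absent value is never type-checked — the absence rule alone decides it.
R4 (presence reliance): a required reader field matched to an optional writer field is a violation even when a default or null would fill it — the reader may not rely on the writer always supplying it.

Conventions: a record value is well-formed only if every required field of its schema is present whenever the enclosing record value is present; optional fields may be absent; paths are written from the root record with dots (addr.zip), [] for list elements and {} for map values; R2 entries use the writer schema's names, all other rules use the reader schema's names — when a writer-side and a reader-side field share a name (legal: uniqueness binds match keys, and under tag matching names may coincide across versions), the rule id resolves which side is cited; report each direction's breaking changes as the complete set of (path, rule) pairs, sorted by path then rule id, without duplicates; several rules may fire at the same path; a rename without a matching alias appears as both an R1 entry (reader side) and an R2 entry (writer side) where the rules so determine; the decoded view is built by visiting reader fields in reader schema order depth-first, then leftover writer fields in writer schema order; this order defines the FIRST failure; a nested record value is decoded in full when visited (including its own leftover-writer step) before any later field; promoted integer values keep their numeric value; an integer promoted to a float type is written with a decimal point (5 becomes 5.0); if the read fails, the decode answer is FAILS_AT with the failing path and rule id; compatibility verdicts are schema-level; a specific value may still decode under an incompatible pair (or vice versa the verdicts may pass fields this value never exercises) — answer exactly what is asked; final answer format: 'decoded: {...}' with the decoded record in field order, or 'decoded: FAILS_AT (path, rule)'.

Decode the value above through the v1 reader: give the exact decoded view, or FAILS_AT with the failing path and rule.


decoded: {"city": null, "country": "delta", "height": null, "retries": 0, "checksum": 0xC0DE}

in Shipment below, arrows point writer -> reader
decoding the Shipment value with the v1 reader:
  city := null (not supplied -> null)
  country := "delta"
  height := null (not supplied -> null)
  retries := 0
  checksum := 0xC0DE
  writer name: unmatched, discarded
  => decoded: {"city": null, "country": "delta", "height": null, "retries": 0, "checksum": 0xC0DE}
checking off the Shipment differences that do not matter here:
  added field name to record Shipment: required string, tag 30 (in v2 it sits last) -> a verdict-level change on Shipment — the shown value reads the same
  removed field height from record Shipment (its key "height" joins the reserved list) -> no rule fires on it and the decoded Shipment view is identical with or without it


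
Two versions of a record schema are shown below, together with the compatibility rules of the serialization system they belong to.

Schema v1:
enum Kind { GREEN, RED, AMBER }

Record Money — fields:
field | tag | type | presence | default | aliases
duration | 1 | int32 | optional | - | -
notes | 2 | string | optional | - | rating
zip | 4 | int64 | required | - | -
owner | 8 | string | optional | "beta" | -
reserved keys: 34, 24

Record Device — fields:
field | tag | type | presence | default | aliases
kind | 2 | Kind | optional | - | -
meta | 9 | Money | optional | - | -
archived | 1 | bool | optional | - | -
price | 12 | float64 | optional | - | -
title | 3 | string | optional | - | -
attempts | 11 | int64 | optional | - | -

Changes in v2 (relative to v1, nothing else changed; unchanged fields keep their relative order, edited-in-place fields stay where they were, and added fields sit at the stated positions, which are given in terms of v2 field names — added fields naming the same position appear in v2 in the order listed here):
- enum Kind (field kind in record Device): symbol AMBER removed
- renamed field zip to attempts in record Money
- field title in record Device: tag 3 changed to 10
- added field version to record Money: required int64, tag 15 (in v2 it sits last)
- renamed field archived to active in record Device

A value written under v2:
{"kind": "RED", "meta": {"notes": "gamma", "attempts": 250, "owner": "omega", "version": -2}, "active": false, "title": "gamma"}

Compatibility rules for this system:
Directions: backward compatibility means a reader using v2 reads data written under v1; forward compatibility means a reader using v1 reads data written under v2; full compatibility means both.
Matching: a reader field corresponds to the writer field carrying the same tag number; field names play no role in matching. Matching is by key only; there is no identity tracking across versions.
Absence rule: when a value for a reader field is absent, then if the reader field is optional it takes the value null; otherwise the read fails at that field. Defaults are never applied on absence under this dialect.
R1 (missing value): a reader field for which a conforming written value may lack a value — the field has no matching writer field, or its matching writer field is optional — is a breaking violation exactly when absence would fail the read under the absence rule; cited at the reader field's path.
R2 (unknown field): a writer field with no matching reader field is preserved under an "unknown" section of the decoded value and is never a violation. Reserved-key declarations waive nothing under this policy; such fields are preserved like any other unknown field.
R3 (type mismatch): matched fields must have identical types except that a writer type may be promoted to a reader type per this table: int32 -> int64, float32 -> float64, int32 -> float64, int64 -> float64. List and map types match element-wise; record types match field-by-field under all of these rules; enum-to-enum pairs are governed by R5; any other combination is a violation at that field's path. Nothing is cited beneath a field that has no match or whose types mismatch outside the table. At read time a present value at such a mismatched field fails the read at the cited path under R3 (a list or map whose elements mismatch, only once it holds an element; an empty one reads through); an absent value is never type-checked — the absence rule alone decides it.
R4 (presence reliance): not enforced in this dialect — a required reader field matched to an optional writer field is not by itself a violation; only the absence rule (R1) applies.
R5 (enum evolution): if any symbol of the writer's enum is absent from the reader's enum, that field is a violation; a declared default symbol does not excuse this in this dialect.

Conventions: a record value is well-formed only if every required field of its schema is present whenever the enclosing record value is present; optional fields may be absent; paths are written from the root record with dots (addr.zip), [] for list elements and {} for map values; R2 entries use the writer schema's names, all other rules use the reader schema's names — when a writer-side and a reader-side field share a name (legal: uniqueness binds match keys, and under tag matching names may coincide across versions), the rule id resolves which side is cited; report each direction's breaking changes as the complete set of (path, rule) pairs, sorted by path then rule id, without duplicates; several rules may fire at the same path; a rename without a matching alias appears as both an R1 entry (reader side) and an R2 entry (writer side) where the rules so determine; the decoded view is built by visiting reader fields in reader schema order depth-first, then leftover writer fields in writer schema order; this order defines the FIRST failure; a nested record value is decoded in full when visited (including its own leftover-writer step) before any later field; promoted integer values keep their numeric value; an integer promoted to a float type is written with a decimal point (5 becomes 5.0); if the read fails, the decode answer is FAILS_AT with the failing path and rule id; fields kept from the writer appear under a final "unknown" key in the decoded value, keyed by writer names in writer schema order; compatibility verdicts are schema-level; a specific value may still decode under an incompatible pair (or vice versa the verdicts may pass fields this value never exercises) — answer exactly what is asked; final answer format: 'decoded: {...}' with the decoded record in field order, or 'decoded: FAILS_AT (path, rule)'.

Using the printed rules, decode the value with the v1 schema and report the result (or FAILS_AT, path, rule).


arrows below run writer -> reader for Device
decode walk for Device under reader schema v1:
  kind := "RED"
  meta.duration := null (not supplied -> null)
  meta.notes := "gamma"
  meta.zip := 250 (from writer attempts)
  meta.owner := "omega"
  writer meta.version: kept under "unknown"
  archived := false (from writer active)
  price := null (not supplied -> null)
  title := null (not supplied -> null)
  attempts := null (not supplied -> null)
  writer title: kept under "unknown"
  => decoded: {"kind": "RED", "meta": {"duration": null, "notes": "gamma", "zip": 250, "owner": "omega", "unknown": {"version": -2}}, "archived": false, "price": null, "title": null, "attempts": null, "unknown": {"title": "gamma"}}
the other Device changes do not affect what is asked:
  enum Kind (field kind in record Device): symbol AMBER removed -> changes Device's schema-level verdicts only — the decode of this value is the same
  renamed field zip to attempts in record Money -> triggers nothing under the printed rules; the Device answer is the same either way
  renamed field archived to active in record Device -> triggers nothing under the printed rules; the Device answer is the same either way

decoded: {"kind": "RED", "meta": {"duration": null, "notes": "gamma", "zip": 250, "owner": "omega", "unknown": {"version": -2}}, "archived": false, "price": null, "title": null, "attempts": null, "unknown": {"title": "gamma"}}


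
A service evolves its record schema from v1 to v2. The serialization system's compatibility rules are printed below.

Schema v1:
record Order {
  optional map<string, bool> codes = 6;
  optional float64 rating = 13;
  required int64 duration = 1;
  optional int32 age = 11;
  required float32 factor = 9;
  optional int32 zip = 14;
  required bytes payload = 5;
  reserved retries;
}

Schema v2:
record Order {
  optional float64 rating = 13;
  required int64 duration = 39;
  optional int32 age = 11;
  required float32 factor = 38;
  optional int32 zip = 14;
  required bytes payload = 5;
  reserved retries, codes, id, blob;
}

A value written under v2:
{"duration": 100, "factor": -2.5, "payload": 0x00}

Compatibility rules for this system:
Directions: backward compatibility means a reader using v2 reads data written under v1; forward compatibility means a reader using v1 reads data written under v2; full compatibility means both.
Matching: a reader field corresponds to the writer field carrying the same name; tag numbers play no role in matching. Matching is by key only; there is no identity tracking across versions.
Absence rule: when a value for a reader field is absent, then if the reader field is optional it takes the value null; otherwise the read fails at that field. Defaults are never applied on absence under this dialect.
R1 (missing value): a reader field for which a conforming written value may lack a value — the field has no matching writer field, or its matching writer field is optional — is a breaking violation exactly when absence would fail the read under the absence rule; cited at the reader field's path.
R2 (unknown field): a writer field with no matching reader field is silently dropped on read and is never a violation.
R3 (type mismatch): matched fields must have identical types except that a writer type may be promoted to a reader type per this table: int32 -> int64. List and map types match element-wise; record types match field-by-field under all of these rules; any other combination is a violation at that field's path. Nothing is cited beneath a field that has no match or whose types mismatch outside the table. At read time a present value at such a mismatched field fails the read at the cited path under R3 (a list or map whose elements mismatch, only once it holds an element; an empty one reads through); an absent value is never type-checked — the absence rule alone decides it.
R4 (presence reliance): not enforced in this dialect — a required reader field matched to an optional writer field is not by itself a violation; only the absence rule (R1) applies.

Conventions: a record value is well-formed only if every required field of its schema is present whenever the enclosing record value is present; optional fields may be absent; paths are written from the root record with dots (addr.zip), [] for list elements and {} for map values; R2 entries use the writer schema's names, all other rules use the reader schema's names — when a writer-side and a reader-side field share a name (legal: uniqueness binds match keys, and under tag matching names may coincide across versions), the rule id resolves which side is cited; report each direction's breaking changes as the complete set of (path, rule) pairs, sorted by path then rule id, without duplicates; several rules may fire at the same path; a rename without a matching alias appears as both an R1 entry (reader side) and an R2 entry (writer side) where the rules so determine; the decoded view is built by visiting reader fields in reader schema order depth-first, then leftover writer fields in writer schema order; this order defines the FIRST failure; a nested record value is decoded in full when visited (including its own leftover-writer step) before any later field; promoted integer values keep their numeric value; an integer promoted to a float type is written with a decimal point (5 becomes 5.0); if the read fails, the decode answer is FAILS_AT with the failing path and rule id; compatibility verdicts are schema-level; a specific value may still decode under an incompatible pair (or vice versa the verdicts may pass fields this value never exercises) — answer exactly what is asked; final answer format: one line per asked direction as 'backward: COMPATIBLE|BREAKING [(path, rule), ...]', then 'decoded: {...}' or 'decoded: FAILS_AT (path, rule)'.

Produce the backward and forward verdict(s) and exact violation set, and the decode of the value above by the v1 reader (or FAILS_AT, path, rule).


arrows below run writer -> reader for Order
checking backward for Order: reader v2 against writer v1:
  writer optional, float64 -> float64: reader rating maps from writer rating
  writer required, int64 -> int64: reader duration maps from writer duration
  writer optional, int32 -> int32: reader age maps from writer age
  writer required, float32 -> float32: reader factor maps from writer factor
  writer optional, int32 -> int32: reader zip maps from writer zip
  writer required, bytes -> bytes: reader payload maps from writer payload
  leftover writer field: codes
  => backward verdict for Order: COMPATIBLE, no violations
checking forward for Order: reader v1 against writer v2:
  codes: no writer match
  writer optional, float64 -> float64: reader rating maps from writer rating
  writer required, int64 -> int64: reader duration maps from writer duration
  writer optional, int32 -> int32: reader age maps from writer age
  writer required, float32 -> float32: reader factor maps from writer factor
  writer optional, int32 -> int32: reader zip maps from writer zip
  writer required, bytes -> bytes: reader payload maps from writer payload
  => forward verdict for Order: COMPATIBLE, no violations
decoding the Order value with the v1 reader:
  codes := null (not supplied -> null)
  rating := null (not supplied -> null)
  duration := 100
  age := null (not supplied -> null)
  factor := -2.5
  zip := null (not supplied -> null)
  payload := 0x00
  => decoded: {"codes": null, "rating": null, "duration": 100, "age": null, "factor": -2.5, "zip": null, "payload": 0x00}

backward: COMPATIBLE []; forward: COMPATIBLE []; decoded: {"codes": null, "rating": null, "duration": 100, "age": null, "factor": -2.5, "zip": null, "payload": 0x00}


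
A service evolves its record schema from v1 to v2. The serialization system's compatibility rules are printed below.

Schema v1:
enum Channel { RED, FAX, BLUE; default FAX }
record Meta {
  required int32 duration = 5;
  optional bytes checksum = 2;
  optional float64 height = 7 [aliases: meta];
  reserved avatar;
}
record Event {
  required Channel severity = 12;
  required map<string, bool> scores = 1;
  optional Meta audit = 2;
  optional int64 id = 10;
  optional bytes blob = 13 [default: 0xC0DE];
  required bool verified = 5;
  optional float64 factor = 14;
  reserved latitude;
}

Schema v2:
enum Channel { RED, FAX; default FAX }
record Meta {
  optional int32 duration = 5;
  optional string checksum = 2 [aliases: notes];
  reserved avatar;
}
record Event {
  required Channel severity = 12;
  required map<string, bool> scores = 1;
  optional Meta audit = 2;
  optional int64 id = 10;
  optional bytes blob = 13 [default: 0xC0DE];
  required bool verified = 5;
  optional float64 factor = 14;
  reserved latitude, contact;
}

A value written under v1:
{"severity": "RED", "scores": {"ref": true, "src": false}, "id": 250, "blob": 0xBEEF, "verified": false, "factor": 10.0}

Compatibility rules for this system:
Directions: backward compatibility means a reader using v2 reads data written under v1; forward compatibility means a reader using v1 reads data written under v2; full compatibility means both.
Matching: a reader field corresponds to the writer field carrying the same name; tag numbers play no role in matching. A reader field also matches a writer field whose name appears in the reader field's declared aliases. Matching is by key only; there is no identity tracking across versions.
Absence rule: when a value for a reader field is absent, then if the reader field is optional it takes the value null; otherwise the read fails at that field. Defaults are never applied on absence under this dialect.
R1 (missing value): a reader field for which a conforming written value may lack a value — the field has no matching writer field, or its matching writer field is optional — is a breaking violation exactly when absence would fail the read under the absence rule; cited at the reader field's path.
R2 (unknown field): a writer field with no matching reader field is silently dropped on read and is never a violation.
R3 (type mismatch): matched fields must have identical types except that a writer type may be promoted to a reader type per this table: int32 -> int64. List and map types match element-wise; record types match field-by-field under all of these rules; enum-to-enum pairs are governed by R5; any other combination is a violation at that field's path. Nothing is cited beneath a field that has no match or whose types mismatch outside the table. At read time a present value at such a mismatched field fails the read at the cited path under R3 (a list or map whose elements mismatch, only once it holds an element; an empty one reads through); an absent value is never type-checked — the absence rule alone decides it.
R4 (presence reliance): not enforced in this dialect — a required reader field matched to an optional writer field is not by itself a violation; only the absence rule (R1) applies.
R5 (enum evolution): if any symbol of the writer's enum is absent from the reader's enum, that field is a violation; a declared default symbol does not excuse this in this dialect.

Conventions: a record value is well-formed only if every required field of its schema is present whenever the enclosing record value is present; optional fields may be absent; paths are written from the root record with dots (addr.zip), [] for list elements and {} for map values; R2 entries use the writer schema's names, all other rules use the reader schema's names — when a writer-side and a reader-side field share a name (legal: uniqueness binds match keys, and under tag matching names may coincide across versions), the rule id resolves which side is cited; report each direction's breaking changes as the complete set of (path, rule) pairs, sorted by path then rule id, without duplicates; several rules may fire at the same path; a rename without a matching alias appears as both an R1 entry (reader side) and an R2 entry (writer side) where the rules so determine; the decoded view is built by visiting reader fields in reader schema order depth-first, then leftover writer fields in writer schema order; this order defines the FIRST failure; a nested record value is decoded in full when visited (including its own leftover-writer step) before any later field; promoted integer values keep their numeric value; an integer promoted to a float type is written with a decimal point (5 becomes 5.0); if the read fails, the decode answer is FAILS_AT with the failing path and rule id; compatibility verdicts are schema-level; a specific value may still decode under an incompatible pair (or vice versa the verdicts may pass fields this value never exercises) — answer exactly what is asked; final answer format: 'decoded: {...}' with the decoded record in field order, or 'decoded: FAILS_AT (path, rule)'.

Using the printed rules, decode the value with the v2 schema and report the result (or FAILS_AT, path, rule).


each type pair in Event: writer, then reader
decoding the Event value with the v2 reader:
  severity := "RED"
  scores := {"ref": true, "src": false}
  audit := null (absent, optional -> null)
  id := 250
  blob := 0xBEEF
  verified := false
  factor := 10.0
  => decoded: {"severity": "RED", "scores": {"ref": true, "src": false}, "audit": null, "id": 250, "blob": 0xBEEF, "verified": false, "factor": 10.0}
the rest of the Event diff is inert for this question:
  removed field height from record Meta -> fires no rule on Event under this dialect and leaves the result unchanged
  field checksum in record Meta: type bytes changed to string -> shifts the Event verdicts, not this decode
  field duration in record Meta: required changed to optional -> shifts the Event verdicts, not this decode
  enum Channel (field severity in record Event): symbol BLUE removed -> shifts the Event verdicts, not this decode

decoded: {"severity": "RED", "scores": {"ref": true, "src": false}, "audit": null, "id": 250, "blob": 0xBEEF, "verified": false, "factor": 10.0}


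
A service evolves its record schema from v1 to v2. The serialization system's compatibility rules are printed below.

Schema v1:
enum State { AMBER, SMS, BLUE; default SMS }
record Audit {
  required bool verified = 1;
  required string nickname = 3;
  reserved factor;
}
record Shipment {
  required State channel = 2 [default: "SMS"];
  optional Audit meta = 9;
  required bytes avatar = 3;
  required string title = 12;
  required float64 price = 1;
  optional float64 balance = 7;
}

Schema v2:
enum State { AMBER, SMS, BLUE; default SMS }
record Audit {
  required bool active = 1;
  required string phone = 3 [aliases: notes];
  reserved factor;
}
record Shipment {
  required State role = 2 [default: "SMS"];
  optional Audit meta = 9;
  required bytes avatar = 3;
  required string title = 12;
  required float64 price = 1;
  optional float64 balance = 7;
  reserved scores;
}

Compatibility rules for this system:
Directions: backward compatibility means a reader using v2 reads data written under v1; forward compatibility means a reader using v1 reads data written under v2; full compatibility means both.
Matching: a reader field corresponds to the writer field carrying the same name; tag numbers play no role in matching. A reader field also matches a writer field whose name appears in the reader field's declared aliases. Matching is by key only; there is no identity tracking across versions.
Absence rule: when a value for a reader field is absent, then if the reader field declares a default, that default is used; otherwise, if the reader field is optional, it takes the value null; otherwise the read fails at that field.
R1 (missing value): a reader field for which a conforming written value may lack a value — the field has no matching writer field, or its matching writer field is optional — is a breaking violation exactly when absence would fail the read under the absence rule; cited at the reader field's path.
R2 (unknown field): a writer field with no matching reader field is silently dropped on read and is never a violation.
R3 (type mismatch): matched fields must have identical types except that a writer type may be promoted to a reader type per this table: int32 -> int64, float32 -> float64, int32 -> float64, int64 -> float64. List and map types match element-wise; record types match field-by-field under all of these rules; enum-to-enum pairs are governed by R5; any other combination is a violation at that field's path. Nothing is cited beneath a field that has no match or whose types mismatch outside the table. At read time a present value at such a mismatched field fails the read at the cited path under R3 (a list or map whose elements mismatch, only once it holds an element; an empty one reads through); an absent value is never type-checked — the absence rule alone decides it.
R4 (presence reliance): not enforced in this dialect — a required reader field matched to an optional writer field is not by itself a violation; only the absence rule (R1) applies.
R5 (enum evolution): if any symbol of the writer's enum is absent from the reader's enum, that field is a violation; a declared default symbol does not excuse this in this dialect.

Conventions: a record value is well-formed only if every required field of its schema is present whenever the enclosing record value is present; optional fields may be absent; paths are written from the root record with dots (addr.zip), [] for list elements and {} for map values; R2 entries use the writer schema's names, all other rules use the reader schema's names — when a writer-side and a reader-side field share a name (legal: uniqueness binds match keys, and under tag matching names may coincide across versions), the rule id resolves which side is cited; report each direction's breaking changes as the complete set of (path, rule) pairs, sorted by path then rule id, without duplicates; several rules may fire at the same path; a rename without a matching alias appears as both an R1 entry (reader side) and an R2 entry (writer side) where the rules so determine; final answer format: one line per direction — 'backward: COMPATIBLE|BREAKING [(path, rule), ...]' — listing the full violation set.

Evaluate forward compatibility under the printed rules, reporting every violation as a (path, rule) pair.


forward: BREAKING [(meta.nickname, R1), (meta.verified, R1)]

arrows below run writer -> reader for Shipment
forward for Shipment (reader v1, writer v2):
  no writer field matches reader channel
  meta <- meta (Audit -> Audit, writer optional)
  avatar <- avatar (bytes -> bytes, writer required)
  title <- title (string -> string, writer required)
  price <- price (float64 -> float64, writer required)
  balance <- balance (float64 -> float64, writer optional)
  leftover writer field: role
  no writer field matches reader meta.verified
  no writer field matches reader meta.nickname
  leftover writer field: meta.active
  leftover writer field: meta.phone
  R1 fires at meta.nickname
  R1 fires at meta.verified
  forward on Shipment therefore BREAKING (2)
checking off the Shipment differences that do not matter here:
  renamed field channel to role in record Shipment -> no rule fires on it in Shipment's dialect; the asked verdict holds
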